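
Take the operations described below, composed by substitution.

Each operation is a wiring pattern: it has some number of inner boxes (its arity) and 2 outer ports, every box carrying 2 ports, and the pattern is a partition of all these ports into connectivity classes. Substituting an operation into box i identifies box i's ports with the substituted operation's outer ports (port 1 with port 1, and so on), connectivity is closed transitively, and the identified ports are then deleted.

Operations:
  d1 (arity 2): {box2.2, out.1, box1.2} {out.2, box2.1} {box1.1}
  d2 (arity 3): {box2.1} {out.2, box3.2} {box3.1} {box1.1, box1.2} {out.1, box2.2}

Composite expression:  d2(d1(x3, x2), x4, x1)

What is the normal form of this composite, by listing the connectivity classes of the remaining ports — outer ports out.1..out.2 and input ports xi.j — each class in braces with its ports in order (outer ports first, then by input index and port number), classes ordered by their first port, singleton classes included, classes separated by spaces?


{out.1, x4.2} {out.2, x1.2} {x1.1} {x2.1, x2.2, x3.2} {x3.1} {x4.1}

Two ports join when wires chain via d2-identified ports.
after d1, the pattern on (x3, x2) reads {out.1, x2.2, x3.2} {out.2, x2.1} {x3.1} (out.j = its outer ports)
after d2, the pattern on (x3, x2, x4, x1) reads {out.1, x4.2} {out.2, x1.2} {x1.1} {x2.1, x2.2, x3.2} {x3.1} {x4.1} (out.j = its outer ports)


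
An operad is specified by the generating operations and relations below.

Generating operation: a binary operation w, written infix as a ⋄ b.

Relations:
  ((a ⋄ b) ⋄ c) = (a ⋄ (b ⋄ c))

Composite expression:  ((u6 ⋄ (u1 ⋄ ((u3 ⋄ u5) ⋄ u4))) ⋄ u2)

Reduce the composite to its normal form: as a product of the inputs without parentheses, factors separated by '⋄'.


u6 ⋄ u1 ⋄ u3 ⋄ u5 ⋄ u4 ⋄ u2


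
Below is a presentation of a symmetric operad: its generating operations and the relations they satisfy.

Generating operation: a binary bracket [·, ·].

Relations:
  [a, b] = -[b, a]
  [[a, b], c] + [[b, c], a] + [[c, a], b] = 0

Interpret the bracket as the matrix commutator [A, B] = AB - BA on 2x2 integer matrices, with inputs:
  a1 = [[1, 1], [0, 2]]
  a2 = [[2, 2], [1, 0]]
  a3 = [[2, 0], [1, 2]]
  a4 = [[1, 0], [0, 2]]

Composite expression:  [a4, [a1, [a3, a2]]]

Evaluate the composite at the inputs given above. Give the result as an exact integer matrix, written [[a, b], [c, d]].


[a3, a2] = [[-2, 0], [2, 2]]
[a1, [a3, a2]] = [[2, 4], [2, -2]]
[a4, [a1, [a3, a2]]] = [[0, -4], [2, 0]]

[[0, -4], [2, 0]]


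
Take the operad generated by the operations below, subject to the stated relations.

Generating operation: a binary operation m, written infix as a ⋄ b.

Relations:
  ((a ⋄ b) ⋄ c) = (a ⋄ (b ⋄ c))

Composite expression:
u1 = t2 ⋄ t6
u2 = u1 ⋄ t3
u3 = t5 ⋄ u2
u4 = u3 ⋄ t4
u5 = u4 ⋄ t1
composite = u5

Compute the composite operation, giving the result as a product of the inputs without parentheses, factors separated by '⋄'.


t5 ⋄ t2 ⋄ t6 ⋄ t3 ⋄ t4 ⋄ t1

Every regrouping of m is equal, so read the t-inputs in written order.
(t2 ⋄ t6) linearizes to t2 ⋄ t6
((t2 ⋄ t6) ⋄ t3) linearizes to t2 ⋄ t6 ⋄ t3
(t5 ⋄ ((t2 ⋄ t6) ⋄ t3)) linearizes to t5 ⋄ t2 ⋄ t6 ⋄ t3
((t5 ⋄ ((t2 ⋄ t6) ⋄ t3)) ⋄ t4) linearizes to t5 ⋄ t2 ⋄ t6 ⋄ t3 ⋄ t4
(((t5 ⋄ ((t2 ⋄ t6) ⋄ t3)) ⋄ t4) ⋄ t1) linearizes to t5 ⋄ t2 ⋄ t6 ⋄ t3 ⋄ t4 ⋄ t1


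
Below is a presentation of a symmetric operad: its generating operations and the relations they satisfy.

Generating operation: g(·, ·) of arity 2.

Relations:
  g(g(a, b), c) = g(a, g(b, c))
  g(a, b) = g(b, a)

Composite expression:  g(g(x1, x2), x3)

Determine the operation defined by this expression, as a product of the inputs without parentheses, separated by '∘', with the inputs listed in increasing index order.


x1 ∘ x2 ∘ x3

Key point: g commutes, so take the x-inputs in any fixed order.
g(x1, x2) flattens to x1 ∘ x2
g(g(x1, x2), x3) flattens to x1 ∘ x2 ∘ x3
the factors in increasing index order: x1 ∘ x2 ∘ x3


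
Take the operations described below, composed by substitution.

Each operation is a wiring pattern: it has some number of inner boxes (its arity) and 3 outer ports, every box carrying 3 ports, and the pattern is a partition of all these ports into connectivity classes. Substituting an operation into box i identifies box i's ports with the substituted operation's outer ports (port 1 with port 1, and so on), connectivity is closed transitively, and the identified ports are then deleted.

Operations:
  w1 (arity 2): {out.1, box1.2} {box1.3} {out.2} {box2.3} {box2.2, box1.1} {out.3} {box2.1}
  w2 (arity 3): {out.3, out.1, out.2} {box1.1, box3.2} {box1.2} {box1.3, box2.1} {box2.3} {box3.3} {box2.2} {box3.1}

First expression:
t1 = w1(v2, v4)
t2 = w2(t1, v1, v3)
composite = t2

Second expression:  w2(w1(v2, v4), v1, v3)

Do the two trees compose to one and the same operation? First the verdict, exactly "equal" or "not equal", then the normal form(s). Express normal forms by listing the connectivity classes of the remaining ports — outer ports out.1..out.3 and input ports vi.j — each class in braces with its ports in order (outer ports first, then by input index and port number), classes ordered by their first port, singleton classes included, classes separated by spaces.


equal; the common form is {out.1, out.2, out.3} {v1.1} {v1.2} {v1.3} {v2.1, v4.2} {v2.2, v3.2} {v2.3} {v3.1} {v3.3} {v4.1} {v4.3}

Normal form of the first expression: {out.1, out.2, out.3} {v1.1} {v1.2} {v1.3} {v2.1, v4.2} {v2.2, v3.2} {v2.3} {v3.1} {v3.3} {v4.1} {v4.3}
Normal form of the second expression: {out.1, out.2, out.3} {v1.1} {v1.2} {v1.3} {v2.1, v4.2} {v2.2, v3.2} {v2.3} {v3.1} {v3.3} {v4.1} {v4.3}
Identical normal forms: equal.


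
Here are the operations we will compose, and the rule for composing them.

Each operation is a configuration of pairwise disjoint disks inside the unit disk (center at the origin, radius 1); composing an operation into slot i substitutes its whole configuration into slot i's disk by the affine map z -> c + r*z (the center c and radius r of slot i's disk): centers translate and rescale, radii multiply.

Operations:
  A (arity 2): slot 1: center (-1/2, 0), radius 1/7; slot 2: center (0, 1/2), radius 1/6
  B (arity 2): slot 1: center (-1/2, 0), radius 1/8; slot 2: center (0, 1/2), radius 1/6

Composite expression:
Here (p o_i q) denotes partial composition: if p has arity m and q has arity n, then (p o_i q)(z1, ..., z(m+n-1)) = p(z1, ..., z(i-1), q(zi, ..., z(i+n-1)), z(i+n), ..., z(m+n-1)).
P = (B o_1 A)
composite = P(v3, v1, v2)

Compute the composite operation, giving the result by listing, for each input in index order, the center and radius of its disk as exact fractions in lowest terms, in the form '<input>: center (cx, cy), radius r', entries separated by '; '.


v1: center (-1/2, 1/16), radius 1/48; v2: center (0, 1/2), radius 1/6; v3: center (-9/16, 0), radius 1/56

Only the slot chain above each v matters under B; compose those maps.
v3: after 2 affine steps, its disk has center (-9/16, 0), radius 1/56
v1: after 2 affine steps, its disk has center (-1/2, 1/16), radius 1/48
v2: after 1 affine step, its disk has center (0, 1/2), radius 1/6


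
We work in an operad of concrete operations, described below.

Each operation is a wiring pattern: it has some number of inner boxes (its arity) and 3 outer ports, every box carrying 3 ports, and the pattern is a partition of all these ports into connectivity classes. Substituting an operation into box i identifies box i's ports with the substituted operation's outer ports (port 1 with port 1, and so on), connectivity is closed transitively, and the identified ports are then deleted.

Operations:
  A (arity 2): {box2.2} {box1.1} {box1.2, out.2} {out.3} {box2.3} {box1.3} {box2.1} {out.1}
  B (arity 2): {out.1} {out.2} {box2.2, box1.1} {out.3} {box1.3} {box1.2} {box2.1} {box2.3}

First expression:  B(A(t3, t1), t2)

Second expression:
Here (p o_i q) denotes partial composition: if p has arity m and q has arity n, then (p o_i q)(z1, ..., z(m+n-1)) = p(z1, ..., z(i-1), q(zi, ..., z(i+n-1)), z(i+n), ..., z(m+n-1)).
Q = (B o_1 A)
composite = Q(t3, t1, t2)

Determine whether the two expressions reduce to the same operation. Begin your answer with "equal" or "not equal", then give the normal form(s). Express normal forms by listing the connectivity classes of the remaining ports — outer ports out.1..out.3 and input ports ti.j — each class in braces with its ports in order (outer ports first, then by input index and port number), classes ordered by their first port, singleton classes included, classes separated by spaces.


In normal form, the first expression is {out.1} {out.2} {out.3} {t1.1} {t1.2} {t1.3} {t2.1} {t2.2} {t2.3} {t3.1} {t3.2} {t3.3}
In normal form, the second expression is {out.1} {out.2} {out.3} {t1.1} {t1.2} {t1.3} {t2.1} {t2.2} {t2.3} {t3.1} {t3.2} {t3.3}
One common form — equal.

equal; the common form is {out.1} {out.2} {out.3} {t1.1} {t1.2} {t1.3} {t2.1} {t2.2} {t2.3} {t3.1} {t3.2} {t3.3}


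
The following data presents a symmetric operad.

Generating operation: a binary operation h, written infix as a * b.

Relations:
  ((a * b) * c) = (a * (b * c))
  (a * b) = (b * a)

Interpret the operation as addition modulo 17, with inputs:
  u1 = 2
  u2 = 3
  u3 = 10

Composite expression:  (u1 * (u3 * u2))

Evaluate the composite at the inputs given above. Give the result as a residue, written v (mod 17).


15 (mod 17)

(u3 * u2) = 13
(u1 * (u3 * u2)) = 15


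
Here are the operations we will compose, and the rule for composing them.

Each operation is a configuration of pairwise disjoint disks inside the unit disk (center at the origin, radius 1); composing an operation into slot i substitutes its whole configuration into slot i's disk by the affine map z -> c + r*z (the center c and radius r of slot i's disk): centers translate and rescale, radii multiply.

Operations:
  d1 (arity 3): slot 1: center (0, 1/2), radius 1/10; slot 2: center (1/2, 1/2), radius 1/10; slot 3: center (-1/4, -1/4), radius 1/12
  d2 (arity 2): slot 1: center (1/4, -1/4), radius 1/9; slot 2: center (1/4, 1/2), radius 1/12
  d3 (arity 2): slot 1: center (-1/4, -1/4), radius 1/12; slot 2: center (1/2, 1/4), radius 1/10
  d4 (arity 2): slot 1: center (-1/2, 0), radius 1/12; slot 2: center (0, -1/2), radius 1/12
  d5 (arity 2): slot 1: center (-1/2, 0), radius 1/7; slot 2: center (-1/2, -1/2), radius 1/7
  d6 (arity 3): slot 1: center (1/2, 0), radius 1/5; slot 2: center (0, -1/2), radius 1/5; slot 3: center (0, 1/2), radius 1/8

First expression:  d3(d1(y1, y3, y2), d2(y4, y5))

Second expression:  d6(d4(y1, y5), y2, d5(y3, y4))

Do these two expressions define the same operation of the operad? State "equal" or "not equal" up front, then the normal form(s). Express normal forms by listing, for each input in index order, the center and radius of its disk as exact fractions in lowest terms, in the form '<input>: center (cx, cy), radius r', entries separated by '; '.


The first expression, normalized: y1: center (-1/4, -5/24), radius 1/120; y2: center (-13/48, -13/48), radius 1/144; y3: center (-5/24, -5/24), radius 1/120; y4: center (21/40, 9/40), radius 1/90; y5: center (21/40, 3/10), radius 1/120
The second expression, normalized: y1: center (2/5, 0), radius 1/60; y2: center (0, -1/2), radius 1/5; y3: center (-1/16, 1/2), radius 1/56; y4: center (-1/16, 7/16), radius 1/56; y5: center (1/2, -1/10), radius 1/60
Distinct normal forms: not equal.

not equal; first: y1: center (-1/4, -5/24), radius 1/120; y2: center (-13/48, -13/48), radius 1/144; y3: center (-5/24, -5/24), radius 1/120; y4: center (21/40, 9/40), radius 1/90; y5: center (21/40, 3/10), radius 1/120; second: y1: center (2/5, 0), radius 1/60; y2: center (0, -1/2), radius 1/5; y3: center (-1/16, 1/2), radius 1/56; y4: center (-1/16, 7/16), radius 1/56; y5: center (1/2, -1/10), radius 1/60


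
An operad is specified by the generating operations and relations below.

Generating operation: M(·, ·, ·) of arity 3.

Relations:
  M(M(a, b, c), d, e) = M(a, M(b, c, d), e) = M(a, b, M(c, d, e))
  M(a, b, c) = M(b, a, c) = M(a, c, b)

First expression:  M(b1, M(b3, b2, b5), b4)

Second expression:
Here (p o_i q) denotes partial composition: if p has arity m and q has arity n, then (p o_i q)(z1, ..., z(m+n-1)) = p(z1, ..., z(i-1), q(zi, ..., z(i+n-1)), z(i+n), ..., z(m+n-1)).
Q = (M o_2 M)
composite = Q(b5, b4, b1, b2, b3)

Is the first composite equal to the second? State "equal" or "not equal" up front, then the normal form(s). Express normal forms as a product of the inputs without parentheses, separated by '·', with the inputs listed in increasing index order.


equal: each reduces to b1 · b2 · b3 · b4 · b5

In normal form, the first expression is b1 · b2 · b3 · b4 · b5
In normal form, the second expression is b1 · b2 · b3 · b4 · b5
Identical normal forms: equal.


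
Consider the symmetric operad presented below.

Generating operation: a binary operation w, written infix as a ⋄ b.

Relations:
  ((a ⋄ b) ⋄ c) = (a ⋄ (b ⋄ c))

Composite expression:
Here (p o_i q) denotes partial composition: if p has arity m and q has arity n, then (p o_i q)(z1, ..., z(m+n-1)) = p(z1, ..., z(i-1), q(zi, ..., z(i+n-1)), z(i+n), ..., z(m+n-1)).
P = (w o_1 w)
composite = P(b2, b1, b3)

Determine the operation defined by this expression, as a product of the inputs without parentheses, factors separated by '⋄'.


b2 ⋄ b1 ⋄ b3


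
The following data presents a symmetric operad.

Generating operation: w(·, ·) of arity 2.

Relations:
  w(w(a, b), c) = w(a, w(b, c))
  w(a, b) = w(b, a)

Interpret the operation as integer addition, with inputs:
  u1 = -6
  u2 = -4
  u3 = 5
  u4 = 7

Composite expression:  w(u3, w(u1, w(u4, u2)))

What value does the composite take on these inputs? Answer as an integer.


w(u4, u2) = 3
w(u1, w(u4, u2)) = -3
w(u3, w(u1, w(u4, u2))) = 2

2


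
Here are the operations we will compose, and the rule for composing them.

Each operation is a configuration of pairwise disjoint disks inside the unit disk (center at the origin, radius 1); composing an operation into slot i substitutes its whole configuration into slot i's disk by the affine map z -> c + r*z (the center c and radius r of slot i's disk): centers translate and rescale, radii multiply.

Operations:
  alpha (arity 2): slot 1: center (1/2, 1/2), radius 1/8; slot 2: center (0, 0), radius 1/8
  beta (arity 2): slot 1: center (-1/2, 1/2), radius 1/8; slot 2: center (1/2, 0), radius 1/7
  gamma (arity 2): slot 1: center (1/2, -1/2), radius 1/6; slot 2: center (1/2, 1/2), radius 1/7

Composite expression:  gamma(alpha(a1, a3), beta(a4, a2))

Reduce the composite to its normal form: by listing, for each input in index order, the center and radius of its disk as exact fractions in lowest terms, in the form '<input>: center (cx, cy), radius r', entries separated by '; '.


a1: center (7/12, -5/12), radius 1/48; a2: center (4/7, 1/2), radius 1/49; a3: center (1/2, -1/2), radius 1/48; a4: center (3/7, 4/7), radius 1/56

Only the slot chain above each a matters under gamma; compose those maps.
input a1: composing its 2 substitution steps yields center (7/12, -5/12), radius 1/48
input a3: composing its 2 substitution steps yields center (1/2, -1/2), radius 1/48
input a4: composing its 2 substitution steps yields center (3/7, 4/7), radius 1/56
input a2: composing its 2 substitution steps yields center (4/7, 1/2), radius 1/49


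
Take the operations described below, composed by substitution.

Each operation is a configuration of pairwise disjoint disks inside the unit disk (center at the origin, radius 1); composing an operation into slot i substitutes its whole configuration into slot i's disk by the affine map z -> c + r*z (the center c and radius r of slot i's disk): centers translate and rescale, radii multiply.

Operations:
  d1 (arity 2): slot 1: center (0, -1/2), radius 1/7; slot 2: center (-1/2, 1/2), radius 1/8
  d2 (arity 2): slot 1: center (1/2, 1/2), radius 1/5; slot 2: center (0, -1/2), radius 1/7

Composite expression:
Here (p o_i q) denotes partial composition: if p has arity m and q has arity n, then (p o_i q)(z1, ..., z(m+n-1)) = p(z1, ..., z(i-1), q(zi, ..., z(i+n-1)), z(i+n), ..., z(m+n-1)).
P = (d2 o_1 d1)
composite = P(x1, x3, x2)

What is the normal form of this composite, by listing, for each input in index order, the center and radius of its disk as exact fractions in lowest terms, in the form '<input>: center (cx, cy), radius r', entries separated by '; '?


Follow each x-input down from d2: c' goes to c + r*c', radius to r*r'.
input x1: applying the 2 nested substitutions gives center (1/2, 2/5), radius 1/35
input x3: applying the 2 nested substitutions gives center (2/5, 3/5), radius 1/40
input x2: applying the 1 nested substitution gives center (0, -1/2), radius 1/7

x1: center (1/2, 2/5), radius 1/35; x2: center (0, -1/2), radius 1/7; x3: center (2/5, 3/5), radius 1/40


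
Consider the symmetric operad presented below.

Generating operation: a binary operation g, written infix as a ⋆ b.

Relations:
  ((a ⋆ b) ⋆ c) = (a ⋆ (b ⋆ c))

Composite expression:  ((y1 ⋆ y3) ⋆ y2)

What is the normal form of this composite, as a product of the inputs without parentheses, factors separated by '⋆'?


Associativity of g dissolves the nesting; only the y-input order survives.
(y1 ⋆ y3) unparenthesizes to y1 ⋆ y3
((y1 ⋆ y3) ⋆ y2) unparenthesizes to y1 ⋆ y3 ⋆ y2

y1 ⋆ y3 ⋆ y2


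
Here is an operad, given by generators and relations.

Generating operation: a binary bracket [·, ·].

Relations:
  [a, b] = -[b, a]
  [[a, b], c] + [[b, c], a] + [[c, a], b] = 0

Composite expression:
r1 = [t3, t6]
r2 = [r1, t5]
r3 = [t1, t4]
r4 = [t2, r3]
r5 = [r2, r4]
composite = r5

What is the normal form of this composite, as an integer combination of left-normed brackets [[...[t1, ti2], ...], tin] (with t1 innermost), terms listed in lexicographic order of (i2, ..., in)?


Left-normed coefficients sit on the t1-initial expansion words.
Composite bracket: [[[t3, t6], t5], [t2, [t1, t4]]]
Applying ab - ba throughout gives 32 signed words (2^5 = 32).
Only words starting with t1 matter:
  t1t4t2t3t6t5 appears with sign +1, giving the term +[[[[[t1, t4], t2], t3], t6], t5]
  t1t4t2t5t3t6 appears with sign -1, giving the term -[[[[[t1, t4], t2], t5], t3], t6]
  t1t4t2t5t6t3 appears with sign +1, giving the term +[[[[[t1, t4], t2], t5], t6], t3]
  t1t4t2t6t3t5 appears with sign -1, giving the term -[[[[[t1, t4], t2], t6], t3], t5]

[[[[[t1, t4], t2], t3], t6], t5] - [[[[[t1, t4], t2], t5], t3], t6] + [[[[[t1, t4], t2], t5], t6], t3] - [[[[[t1, t4], t2], t6], t3], t5]


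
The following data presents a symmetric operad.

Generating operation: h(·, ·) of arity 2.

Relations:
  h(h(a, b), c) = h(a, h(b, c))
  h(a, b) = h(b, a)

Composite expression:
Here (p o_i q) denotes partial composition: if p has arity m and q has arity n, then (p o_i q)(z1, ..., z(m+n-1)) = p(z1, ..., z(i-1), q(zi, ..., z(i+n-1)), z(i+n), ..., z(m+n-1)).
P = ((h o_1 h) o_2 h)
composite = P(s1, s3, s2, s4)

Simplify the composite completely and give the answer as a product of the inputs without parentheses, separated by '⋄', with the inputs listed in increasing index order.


Shape and order are irrelevant to h; the s-input set decides.
h(s3, s2) collapses to s3 ⋄ s2
h(s1, h(s3, s2)) collapses to s1 ⋄ s3 ⋄ s2
h(h(s1, h(s3, s2)), s4) collapses to s1 ⋄ s3 ⋄ s2 ⋄ s4
sorting the factors by input index: s1 ⋄ s2 ⋄ s3 ⋄ s4

s1 ⋄ s2 ⋄ s3 ⋄ s4


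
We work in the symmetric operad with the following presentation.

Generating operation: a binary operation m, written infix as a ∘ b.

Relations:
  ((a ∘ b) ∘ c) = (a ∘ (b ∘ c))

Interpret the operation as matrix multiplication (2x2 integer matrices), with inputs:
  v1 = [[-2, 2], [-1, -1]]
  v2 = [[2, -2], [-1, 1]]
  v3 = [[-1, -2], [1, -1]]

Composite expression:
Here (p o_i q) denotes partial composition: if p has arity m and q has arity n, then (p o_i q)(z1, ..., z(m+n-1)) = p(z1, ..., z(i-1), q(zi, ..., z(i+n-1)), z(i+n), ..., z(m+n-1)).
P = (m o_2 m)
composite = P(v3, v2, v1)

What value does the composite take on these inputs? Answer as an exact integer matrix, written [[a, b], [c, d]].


[[0, 0], [-3, 9]]

(v2 ∘ v1) = [[-2, 6], [1, -3]]
(v3 ∘ (v2 ∘ v1)) = [[0, 0], [-3, 9]]


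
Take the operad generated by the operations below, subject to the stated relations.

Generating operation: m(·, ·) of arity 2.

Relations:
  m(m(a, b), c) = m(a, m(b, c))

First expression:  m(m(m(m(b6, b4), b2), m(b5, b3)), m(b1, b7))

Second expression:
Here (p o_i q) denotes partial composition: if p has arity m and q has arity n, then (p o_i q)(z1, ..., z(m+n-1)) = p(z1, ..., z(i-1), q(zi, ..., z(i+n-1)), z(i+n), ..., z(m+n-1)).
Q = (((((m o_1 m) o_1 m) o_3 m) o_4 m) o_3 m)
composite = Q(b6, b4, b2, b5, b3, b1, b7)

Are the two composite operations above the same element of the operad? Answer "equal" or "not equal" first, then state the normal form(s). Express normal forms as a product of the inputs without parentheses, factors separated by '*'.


equal; both compose to b6 * b4 * b2 * b5 * b3 * b1 * b7

In normal form, the first expression is b6 * b4 * b2 * b5 * b3 * b1 * b7
In normal form, the second expression is b6 * b4 * b2 * b5 * b3 * b1 * b7
Identical normal forms: equal.


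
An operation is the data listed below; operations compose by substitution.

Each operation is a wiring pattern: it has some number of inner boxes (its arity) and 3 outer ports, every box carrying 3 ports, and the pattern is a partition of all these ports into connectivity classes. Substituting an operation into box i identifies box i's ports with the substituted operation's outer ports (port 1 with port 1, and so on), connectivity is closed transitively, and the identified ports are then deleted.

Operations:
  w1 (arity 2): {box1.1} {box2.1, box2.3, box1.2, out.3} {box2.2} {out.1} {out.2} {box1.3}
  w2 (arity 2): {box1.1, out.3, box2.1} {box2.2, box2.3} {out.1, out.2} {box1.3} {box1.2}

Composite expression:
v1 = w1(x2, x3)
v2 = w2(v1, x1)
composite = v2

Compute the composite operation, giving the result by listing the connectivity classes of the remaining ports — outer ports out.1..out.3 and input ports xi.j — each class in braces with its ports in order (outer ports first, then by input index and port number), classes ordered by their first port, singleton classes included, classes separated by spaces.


{out.1, out.2} {out.3, x1.1} {x1.2, x1.3} {x2.1} {x2.2, x3.1, x3.3} {x2.3} {x3.2}

After gluing at w2, chains via deleted ports link the x-ports.
the subtree at w1 composes to {out.1} {out.2} {out.3, x2.2, x3.1, x3.3} {x2.1} {x2.3} {x3.2} on (x2, x3); out.j = own outer ports
the subtree at w2 composes to {out.1, out.2} {out.3, x1.1} {x1.2, x1.3} {x2.1} {x2.2, x3.1, x3.3} {x2.3} {x3.2} on (x2, x3, x1); out.j = own outer ports


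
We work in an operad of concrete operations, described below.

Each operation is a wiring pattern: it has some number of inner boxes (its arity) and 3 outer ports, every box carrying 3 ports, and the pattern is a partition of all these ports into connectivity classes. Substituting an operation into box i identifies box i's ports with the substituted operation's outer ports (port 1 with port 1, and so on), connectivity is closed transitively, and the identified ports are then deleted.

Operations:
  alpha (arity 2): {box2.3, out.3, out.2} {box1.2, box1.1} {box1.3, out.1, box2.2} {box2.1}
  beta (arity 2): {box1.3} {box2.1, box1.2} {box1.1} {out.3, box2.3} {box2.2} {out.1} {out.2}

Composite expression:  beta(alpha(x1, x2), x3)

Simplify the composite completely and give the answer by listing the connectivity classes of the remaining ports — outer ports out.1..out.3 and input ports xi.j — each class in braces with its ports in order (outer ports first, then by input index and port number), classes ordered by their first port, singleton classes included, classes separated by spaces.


Reachability decides: close wires over beta-identified ports.
alpha over (x1, x2) gives {out.1, x1.3, x2.2} {out.2, out.3, x2.3} {x1.1, x1.2} {x2.1}, out.j being that stage's outer ports
beta over (x1, x2, x3) gives {out.1} {out.2} {out.3, x3.3} {x1.1, x1.2} {x1.3, x2.2} {x2.1} {x2.3, x3.1} {x3.2}, out.j being that stage's outer ports

{out.1} {out.2} {out.3, x3.3} {x1.1, x1.2} {x1.3, x2.2} {x2.1} {x2.3, x3.1} {x3.2}


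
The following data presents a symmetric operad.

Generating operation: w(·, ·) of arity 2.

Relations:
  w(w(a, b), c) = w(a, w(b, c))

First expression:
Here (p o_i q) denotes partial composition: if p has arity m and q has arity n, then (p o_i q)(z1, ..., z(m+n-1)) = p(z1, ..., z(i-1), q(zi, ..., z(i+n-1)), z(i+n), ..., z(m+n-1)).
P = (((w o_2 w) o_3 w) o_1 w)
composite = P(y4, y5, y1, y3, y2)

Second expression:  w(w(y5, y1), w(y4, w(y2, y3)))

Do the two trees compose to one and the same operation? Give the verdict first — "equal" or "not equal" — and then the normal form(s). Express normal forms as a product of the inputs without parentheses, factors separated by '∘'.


not equal; first: y4 ∘ y5 ∘ y1 ∘ y3 ∘ y2; second: y5 ∘ y1 ∘ y4 ∘ y2 ∘ y3

The first composite normalizes to y4 ∘ y5 ∘ y1 ∘ y3 ∘ y2
The second composite normalizes to y5 ∘ y1 ∘ y4 ∘ y2 ∘ y3
Distinct normal forms: not equal.


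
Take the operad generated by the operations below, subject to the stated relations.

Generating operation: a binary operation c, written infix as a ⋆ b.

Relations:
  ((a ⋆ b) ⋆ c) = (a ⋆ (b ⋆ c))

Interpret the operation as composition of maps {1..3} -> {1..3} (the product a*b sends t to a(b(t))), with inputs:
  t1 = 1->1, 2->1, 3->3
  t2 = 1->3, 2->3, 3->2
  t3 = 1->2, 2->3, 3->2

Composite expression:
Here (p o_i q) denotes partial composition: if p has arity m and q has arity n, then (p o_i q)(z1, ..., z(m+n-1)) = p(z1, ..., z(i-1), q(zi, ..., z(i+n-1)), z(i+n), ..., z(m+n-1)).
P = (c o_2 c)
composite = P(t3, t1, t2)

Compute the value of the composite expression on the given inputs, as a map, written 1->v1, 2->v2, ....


(t1 ⋆ t2) = 1->3, 2->3, 3->1
(t3 ⋆ (t1 ⋆ t2)) = 1->2, 2->2, 3->2

1->2, 2->2, 3->2


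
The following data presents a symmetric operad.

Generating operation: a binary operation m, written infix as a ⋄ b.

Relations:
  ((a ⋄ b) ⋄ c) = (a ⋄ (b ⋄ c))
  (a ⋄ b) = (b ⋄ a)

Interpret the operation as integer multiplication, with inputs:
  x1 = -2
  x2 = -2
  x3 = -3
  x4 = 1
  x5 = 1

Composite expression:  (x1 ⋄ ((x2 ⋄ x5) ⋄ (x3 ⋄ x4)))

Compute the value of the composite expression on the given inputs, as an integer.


(x2 ⋄ x5) = -2
(x3 ⋄ x4) = -3
((x2 ⋄ x5) ⋄ (x3 ⋄ x4)) = 6
(x1 ⋄ ((x2 ⋄ x5) ⋄ (x3 ⋄ x4))) = -12

-12


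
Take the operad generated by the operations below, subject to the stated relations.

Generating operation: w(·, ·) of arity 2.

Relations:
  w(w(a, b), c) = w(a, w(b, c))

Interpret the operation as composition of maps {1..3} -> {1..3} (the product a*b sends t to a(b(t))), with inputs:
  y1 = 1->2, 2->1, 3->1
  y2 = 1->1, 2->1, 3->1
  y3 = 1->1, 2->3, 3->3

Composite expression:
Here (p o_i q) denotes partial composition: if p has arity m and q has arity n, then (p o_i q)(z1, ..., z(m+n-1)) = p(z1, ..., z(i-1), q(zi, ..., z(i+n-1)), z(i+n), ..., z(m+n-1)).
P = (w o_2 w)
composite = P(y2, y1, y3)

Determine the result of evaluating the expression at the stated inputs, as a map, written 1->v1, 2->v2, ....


1->1, 2->1, 3->1

w(y1, y3) = 1->2, 2->1, 3->1
w(y2, w(y1, y3)) = 1->1, 2->1, 3->1


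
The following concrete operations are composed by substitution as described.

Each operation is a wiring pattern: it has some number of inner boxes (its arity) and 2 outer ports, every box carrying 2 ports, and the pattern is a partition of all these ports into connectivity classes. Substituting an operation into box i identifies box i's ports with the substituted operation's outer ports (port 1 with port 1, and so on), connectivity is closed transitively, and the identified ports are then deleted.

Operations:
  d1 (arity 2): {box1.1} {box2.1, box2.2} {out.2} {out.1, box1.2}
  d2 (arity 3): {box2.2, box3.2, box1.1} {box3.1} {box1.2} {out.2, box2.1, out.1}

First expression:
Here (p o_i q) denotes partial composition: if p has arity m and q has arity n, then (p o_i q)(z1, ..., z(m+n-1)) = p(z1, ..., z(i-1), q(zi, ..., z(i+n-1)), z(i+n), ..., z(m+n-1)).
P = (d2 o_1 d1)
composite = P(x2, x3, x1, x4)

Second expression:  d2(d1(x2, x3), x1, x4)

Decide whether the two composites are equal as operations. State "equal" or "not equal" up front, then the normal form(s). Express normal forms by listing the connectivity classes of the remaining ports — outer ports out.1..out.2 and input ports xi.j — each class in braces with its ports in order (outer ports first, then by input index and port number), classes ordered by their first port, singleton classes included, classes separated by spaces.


The first composite normalizes to {out.1, out.2, x1.1} {x1.2, x2.2, x4.2} {x2.1} {x3.1, x3.2} {x4.1}
The second composite normalizes to {out.1, out.2, x1.1} {x1.2, x2.2, x4.2} {x2.1} {x3.1, x3.2} {x4.1}
Both agree, so they are equal.

equal: each reduces to {out.1, out.2, x1.1} {x1.2, x2.2, x4.2} {x2.1} {x3.1, x3.2} {x4.1}


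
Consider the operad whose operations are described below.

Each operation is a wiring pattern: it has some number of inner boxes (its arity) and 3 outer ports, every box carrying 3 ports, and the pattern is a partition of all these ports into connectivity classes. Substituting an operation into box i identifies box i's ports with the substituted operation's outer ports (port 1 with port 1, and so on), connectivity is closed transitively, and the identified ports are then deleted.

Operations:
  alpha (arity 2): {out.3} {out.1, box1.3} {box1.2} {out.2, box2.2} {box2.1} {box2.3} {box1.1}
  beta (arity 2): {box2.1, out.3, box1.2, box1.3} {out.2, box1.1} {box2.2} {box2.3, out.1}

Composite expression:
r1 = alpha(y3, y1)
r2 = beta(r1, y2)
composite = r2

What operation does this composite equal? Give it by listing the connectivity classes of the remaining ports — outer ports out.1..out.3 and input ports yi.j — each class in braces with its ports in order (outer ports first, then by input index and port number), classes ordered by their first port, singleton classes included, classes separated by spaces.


Substituting into beta glues patterns; closure does the rest.
through alpha, on inputs (y3, y1): {out.1, y3.3} {out.2, y1.2} {out.3} {y1.1} {y1.3} {y3.1} {y3.2} (out.j = stage outer ports)
through beta, on inputs (y3, y1, y2): {out.1, y2.3} {out.2, y3.3} {out.3, y1.2, y2.1} {y1.1} {y1.3} {y2.2} {y3.1} {y3.2} (out.j = stage outer ports)

{out.1, y2.3} {out.2, y3.3} {out.3, y1.2, y2.1} {y1.1} {y1.3} {y2.2} {y3.1} {y3.2}


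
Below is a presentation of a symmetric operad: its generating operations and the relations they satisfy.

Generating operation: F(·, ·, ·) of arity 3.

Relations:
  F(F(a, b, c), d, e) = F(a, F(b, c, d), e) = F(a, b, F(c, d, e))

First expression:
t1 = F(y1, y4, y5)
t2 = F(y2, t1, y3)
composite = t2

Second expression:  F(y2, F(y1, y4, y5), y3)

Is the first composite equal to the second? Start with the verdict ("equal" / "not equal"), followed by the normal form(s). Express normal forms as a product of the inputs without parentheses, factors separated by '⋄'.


Normal form of the first expression: y2 ⋄ y1 ⋄ y4 ⋄ y5 ⋄ y3
Normal form of the second expression: y2 ⋄ y1 ⋄ y4 ⋄ y5 ⋄ y3
The forms coincide; equal.

equal; the common form is y2 ⋄ y1 ⋄ y4 ⋄ y5 ⋄ y3


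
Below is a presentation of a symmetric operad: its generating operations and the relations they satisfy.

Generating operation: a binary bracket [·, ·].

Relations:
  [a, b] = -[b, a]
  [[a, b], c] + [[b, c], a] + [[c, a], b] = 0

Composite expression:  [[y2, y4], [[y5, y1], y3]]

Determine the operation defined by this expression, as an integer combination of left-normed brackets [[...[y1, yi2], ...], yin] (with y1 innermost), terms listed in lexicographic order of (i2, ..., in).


[[[[y1, y5], y3], y2], y4] - [[[[y1, y5], y3], y4], y2]


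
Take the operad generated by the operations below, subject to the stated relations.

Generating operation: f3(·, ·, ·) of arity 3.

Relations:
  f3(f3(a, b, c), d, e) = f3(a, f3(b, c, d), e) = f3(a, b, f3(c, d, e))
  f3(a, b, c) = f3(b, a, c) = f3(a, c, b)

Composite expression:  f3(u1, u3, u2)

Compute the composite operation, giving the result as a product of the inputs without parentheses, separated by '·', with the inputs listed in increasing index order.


With f3 associative and commutative, the u-input set is all that matters.
f3(u1, u3, u2) flattens to u1 · u3 · u2
putting the inputs in ascending order: u1 · u2 · u3

u1 · u2 · u3


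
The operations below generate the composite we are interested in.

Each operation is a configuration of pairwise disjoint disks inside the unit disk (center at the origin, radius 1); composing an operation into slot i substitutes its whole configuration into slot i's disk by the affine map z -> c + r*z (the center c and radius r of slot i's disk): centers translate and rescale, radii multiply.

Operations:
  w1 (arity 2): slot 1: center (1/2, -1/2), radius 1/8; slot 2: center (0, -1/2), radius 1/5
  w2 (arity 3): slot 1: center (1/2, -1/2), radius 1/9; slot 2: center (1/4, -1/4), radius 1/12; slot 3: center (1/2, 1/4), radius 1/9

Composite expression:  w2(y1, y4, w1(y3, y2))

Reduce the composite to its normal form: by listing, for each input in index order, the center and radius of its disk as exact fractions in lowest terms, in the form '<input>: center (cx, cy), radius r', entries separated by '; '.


y1: center (1/2, -1/2), radius 1/9; y2: center (1/2, 7/36), radius 1/45; y3: center (5/9, 7/36), radius 1/72; y4: center (1/4, -1/4), radius 1/12

Affine substitution under w2: radii multiply and y-centers shift.
y1 passes through 1 substitution, ending at center (1/2, -1/2), radius 1/9
y4 passes through 1 substitution, ending at center (1/4, -1/4), radius 1/12
y3 passes through 2 substitutions, ending at center (5/9, 7/36), radius 1/72
y2 passes through 2 substitutions, ending at center (1/2, 7/36), radius 1/45


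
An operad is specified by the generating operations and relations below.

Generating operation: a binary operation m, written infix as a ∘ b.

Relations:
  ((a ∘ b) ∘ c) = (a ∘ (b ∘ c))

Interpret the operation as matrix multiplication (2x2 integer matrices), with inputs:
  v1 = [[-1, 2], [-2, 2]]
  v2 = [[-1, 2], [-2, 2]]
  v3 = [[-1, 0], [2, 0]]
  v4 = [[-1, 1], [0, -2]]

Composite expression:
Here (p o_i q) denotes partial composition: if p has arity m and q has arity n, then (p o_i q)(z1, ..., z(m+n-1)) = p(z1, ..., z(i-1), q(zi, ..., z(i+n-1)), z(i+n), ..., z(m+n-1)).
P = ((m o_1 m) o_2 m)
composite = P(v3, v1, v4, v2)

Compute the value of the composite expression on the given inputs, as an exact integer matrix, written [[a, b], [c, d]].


[[-9, 8], [18, -16]]

(v1 ∘ v4) = [[1, -5], [2, -6]]
(v3 ∘ (v1 ∘ v4)) = [[-1, 5], [2, -10]]
((v3 ∘ (v1 ∘ v4)) ∘ v2) = [[-9, 8], [18, -16]]


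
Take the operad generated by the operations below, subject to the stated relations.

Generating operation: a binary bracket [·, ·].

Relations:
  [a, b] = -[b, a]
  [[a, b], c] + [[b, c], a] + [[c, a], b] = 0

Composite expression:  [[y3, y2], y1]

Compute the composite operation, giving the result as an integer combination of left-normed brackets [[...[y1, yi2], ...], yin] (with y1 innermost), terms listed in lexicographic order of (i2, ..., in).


Skip Jacobi rewriting: expand, keep y1-initial words, read off terms.
Composite bracket: [[y3, y2], y1]
Under [a, b] = ab - ba we get 4 signed associative words (2^2 = 4).
Coefficients come from the y1-initial words:
  sign of y1y2y3 is +1, so it contributes +[[y1, y2], y3]
  sign of y1y3y2 is -1, so it contributes -[[y1, y3], y2]

[[y1, y2], y3] - [[y1, y3], y2]


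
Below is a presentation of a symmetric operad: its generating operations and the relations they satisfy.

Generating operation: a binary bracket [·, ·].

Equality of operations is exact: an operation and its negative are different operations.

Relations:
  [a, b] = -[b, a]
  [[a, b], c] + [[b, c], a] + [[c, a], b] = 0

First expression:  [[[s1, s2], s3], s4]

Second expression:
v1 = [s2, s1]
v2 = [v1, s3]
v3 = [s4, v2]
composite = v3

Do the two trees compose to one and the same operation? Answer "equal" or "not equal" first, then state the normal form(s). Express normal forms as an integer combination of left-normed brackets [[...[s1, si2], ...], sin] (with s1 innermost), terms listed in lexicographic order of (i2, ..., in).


equal: each reduces to [[[s1, s2], s3], s4]

The first expression reduces to [[[s1, s2], s3], s4]
The second expression reduces to [[[s1, s2], s3], s4]
One common form — equal.


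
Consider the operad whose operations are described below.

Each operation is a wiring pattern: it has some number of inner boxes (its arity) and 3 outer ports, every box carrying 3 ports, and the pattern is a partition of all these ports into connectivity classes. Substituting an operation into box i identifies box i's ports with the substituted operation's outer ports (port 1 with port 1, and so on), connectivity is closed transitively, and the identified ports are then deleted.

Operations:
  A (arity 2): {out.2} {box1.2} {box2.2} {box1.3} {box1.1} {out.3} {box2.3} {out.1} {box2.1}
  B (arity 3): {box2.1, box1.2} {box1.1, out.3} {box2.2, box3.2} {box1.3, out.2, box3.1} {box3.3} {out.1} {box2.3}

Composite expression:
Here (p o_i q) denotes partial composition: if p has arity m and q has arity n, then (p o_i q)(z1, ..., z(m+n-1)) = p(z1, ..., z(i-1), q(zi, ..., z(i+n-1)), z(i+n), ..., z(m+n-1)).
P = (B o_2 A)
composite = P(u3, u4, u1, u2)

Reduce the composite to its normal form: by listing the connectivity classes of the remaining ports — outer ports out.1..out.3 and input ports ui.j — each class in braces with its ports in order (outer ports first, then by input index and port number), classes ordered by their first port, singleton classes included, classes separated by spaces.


{out.1} {out.2, u2.1, u3.3} {out.3, u3.1} {u1.1} {u1.2} {u1.3} {u2.2} {u2.3} {u3.2} {u4.1} {u4.2} {u4.3}

Connectivity passes through glued B-boundaries; trace each wire chain.
A over (u4, u1) gives {out.1} {out.2} {out.3} {u1.1} {u1.2} {u1.3} {u4.1} {u4.2} {u4.3}, out.j being that stage's outer ports
B over (u3, u4, u1, u2) gives {out.1} {out.2, u2.1, u3.3} {out.3, u3.1} {u1.1} {u1.2} {u1.3} {u2.2} {u2.3} {u3.2} {u4.1} {u4.2} {u4.3}, out.j being that stage's outer ports


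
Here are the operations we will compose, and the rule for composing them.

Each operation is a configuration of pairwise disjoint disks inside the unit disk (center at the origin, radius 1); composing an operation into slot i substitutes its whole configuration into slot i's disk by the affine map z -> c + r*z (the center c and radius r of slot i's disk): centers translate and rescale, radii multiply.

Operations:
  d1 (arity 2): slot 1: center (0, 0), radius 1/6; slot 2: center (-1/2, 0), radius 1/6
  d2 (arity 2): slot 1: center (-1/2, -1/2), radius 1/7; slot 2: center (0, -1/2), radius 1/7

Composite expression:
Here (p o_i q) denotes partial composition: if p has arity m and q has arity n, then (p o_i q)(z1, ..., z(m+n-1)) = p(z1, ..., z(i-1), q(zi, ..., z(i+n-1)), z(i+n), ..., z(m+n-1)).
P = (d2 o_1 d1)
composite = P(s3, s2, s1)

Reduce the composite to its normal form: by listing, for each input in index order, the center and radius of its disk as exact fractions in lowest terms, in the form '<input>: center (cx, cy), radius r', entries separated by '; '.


Below d2, radii multiply path by path; the s-disk centers shift.
for s3, the 2-step affine chain lands on center (-1/2, -1/2), radius 1/42
for s2, the 2-step affine chain lands on center (-4/7, -1/2), radius 1/42
for s1, the 1-step affine chain lands on center (0, -1/2), radius 1/7

s1: center (0, -1/2), radius 1/7; s2: center (-4/7, -1/2), radius 1/42; s3: center (-1/2, -1/2), radius 1/42
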